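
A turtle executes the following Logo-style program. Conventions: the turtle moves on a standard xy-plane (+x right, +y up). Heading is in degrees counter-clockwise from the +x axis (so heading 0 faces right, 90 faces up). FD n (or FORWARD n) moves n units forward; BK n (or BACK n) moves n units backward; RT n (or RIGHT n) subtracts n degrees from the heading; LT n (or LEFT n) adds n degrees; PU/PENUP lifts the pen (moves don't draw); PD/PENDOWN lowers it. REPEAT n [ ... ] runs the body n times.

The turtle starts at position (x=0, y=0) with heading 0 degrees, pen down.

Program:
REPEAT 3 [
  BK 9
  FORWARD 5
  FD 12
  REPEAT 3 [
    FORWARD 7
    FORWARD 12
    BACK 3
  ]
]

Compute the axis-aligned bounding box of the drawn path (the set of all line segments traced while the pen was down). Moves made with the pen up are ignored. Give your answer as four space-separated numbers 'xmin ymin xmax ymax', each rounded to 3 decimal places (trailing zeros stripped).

Executing turtle program step by step:
Start: pos=(0,0), heading=0, pen down
REPEAT 3 [
  -- iteration 1/3 --
  BK 9: (0,0) -> (-9,0) [heading=0, draw]
  FD 5: (-9,0) -> (-4,0) [heading=0, draw]
  FD 12: (-4,0) -> (8,0) [heading=0, draw]
  REPEAT 3 [
    -- iteration 1/3 --
    FD 7: (8,0) -> (15,0) [heading=0, draw]
    FD 12: (15,0) -> (27,0) [heading=0, draw]
    BK 3: (27,0) -> (24,0) [heading=0, draw]
    -- iteration 2/3 --
    FD 7: (24,0) -> (31,0) [heading=0, draw]
    FD 12: (31,0) -> (43,0) [heading=0, draw]
    BK 3: (43,0) -> (40,0) [heading=0, draw]
    -- iteration 3/3 --
    FD 7: (40,0) -> (47,0) [heading=0, draw]
    FD 12: (47,0) -> (59,0) [heading=0, draw]
    BK 3: (59,0) -> (56,0) [heading=0, draw]
  ]
  -- iteration 2/3 --
  BK 9: (56,0) -> (47,0) [heading=0, draw]
  FD 5: (47,0) -> (52,0) [heading=0, draw]
  FD 12: (52,0) -> (64,0) [heading=0, draw]
  REPEAT 3 [
    -- iteration 1/3 --
    FD 7: (64,0) -> (71,0) [heading=0, draw]
    FD 12: (71,0) -> (83,0) [heading=0, draw]
    BK 3: (83,0) -> (80,0) [heading=0, draw]
    -- iteration 2/3 --
    FD 7: (80,0) -> (87,0) [heading=0, draw]
    FD 12: (87,0) -> (99,0) [heading=0, draw]
    BK 3: (99,0) -> (96,0) [heading=0, draw]
    -- iteration 3/3 --
    FD 7: (96,0) -> (103,0) [heading=0, draw]
    FD 12: (103,0) -> (115,0) [heading=0, draw]
    BK 3: (115,0) -> (112,0) [heading=0, draw]
  ]
  -- iteration 3/3 --
  BK 9: (112,0) -> (103,0) [heading=0, draw]
  FD 5: (103,0) -> (108,0) [heading=0, draw]
  FD 12: (108,0) -> (120,0) [heading=0, draw]
  REPEAT 3 [
    -- iteration 1/3 --
    FD 7: (120,0) -> (127,0) [heading=0, draw]
    FD 12: (127,0) -> (139,0) [heading=0, draw]
    BK 3: (139,0) -> (136,0) [heading=0, draw]
    -- iteration 2/3 --
    FD 7: (136,0) -> (143,0) [heading=0, draw]
    FD 12: (143,0) -> (155,0) [heading=0, draw]
    BK 3: (155,0) -> (152,0) [heading=0, draw]
    -- iteration 3/3 --
    FD 7: (152,0) -> (159,0) [heading=0, draw]
    FD 12: (159,0) -> (171,0) [heading=0, draw]
    BK 3: (171,0) -> (168,0) [heading=0, draw]
  ]
]
Final: pos=(168,0), heading=0, 36 segment(s) drawn

Segment endpoints: x in {-9, -4, 0, 8, 15, 24, 27, 31, 40, 43, 47, 52, 56, 59, 64, 71, 80, 83, 87, 96, 99, 103, 108, 112, 115, 120, 127, 136, 139, 143, 152, 155, 159, 168, 171}, y in {0}
xmin=-9, ymin=0, xmax=171, ymax=0

Answer: -9 0 171 0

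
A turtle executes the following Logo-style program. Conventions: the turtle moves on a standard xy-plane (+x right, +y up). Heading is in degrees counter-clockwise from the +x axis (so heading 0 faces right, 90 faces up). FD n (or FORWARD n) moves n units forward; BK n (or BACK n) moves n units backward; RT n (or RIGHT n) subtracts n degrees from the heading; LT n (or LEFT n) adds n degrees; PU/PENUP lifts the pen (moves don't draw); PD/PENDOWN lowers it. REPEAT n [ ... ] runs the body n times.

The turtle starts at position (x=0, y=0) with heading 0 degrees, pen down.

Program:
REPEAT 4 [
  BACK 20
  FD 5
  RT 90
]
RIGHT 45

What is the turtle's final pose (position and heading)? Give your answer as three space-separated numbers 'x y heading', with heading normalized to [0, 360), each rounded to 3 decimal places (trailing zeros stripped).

Answer: 0 0 315

Derivation:
Executing turtle program step by step:
Start: pos=(0,0), heading=0, pen down
REPEAT 4 [
  -- iteration 1/4 --
  BK 20: (0,0) -> (-20,0) [heading=0, draw]
  FD 5: (-20,0) -> (-15,0) [heading=0, draw]
  RT 90: heading 0 -> 270
  -- iteration 2/4 --
  BK 20: (-15,0) -> (-15,20) [heading=270, draw]
  FD 5: (-15,20) -> (-15,15) [heading=270, draw]
  RT 90: heading 270 -> 180
  -- iteration 3/4 --
  BK 20: (-15,15) -> (5,15) [heading=180, draw]
  FD 5: (5,15) -> (0,15) [heading=180, draw]
  RT 90: heading 180 -> 90
  -- iteration 4/4 --
  BK 20: (0,15) -> (0,-5) [heading=90, draw]
  FD 5: (0,-5) -> (0,0) [heading=90, draw]
  RT 90: heading 90 -> 0
]
RT 45: heading 0 -> 315
Final: pos=(0,0), heading=315, 8 segment(s) drawn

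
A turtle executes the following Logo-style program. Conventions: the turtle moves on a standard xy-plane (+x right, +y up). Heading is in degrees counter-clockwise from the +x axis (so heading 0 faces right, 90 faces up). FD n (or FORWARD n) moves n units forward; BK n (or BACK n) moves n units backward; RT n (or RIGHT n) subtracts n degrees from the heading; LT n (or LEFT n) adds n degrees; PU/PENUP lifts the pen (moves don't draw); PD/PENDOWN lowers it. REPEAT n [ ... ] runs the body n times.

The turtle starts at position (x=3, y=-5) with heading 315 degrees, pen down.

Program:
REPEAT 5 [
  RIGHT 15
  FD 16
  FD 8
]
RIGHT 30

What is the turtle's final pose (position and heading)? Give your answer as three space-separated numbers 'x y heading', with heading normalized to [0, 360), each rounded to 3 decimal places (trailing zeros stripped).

Answer: 3 -116.934 210

Derivation:
Executing turtle program step by step:
Start: pos=(3,-5), heading=315, pen down
REPEAT 5 [
  -- iteration 1/5 --
  RT 15: heading 315 -> 300
  FD 16: (3,-5) -> (11,-18.856) [heading=300, draw]
  FD 8: (11,-18.856) -> (15,-25.785) [heading=300, draw]
  -- iteration 2/5 --
  RT 15: heading 300 -> 285
  FD 16: (15,-25.785) -> (19.141,-41.239) [heading=285, draw]
  FD 8: (19.141,-41.239) -> (21.212,-48.967) [heading=285, draw]
  -- iteration 3/5 --
  RT 15: heading 285 -> 270
  FD 16: (21.212,-48.967) -> (21.212,-64.967) [heading=270, draw]
  FD 8: (21.212,-64.967) -> (21.212,-72.967) [heading=270, draw]
  -- iteration 4/5 --
  RT 15: heading 270 -> 255
  FD 16: (21.212,-72.967) -> (17.071,-88.422) [heading=255, draw]
  FD 8: (17.071,-88.422) -> (15,-96.149) [heading=255, draw]
  -- iteration 5/5 --
  RT 15: heading 255 -> 240
  FD 16: (15,-96.149) -> (7,-110.005) [heading=240, draw]
  FD 8: (7,-110.005) -> (3,-116.934) [heading=240, draw]
]
RT 30: heading 240 -> 210
Final: pos=(3,-116.934), heading=210, 10 segment(s) drawn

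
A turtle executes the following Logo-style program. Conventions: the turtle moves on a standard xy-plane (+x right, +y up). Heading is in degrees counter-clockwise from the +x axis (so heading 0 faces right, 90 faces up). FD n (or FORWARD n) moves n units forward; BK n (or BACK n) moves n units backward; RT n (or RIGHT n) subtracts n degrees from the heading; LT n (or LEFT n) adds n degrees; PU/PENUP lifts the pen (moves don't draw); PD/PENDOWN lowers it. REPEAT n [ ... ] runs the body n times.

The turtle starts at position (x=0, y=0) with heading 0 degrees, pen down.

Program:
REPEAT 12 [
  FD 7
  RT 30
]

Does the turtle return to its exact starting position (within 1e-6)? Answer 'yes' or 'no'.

Executing turtle program step by step:
Start: pos=(0,0), heading=0, pen down
REPEAT 12 [
  -- iteration 1/12 --
  FD 7: (0,0) -> (7,0) [heading=0, draw]
  RT 30: heading 0 -> 330
  -- iteration 2/12 --
  FD 7: (7,0) -> (13.062,-3.5) [heading=330, draw]
  RT 30: heading 330 -> 300
  -- iteration 3/12 --
  FD 7: (13.062,-3.5) -> (16.562,-9.562) [heading=300, draw]
  RT 30: heading 300 -> 270
  -- iteration 4/12 --
  FD 7: (16.562,-9.562) -> (16.562,-16.562) [heading=270, draw]
  RT 30: heading 270 -> 240
  -- iteration 5/12 --
  FD 7: (16.562,-16.562) -> (13.062,-22.624) [heading=240, draw]
  RT 30: heading 240 -> 210
  -- iteration 6/12 --
  FD 7: (13.062,-22.624) -> (7,-26.124) [heading=210, draw]
  RT 30: heading 210 -> 180
  -- iteration 7/12 --
  FD 7: (7,-26.124) -> (0,-26.124) [heading=180, draw]
  RT 30: heading 180 -> 150
  -- iteration 8/12 --
  FD 7: (0,-26.124) -> (-6.062,-22.624) [heading=150, draw]
  RT 30: heading 150 -> 120
  -- iteration 9/12 --
  FD 7: (-6.062,-22.624) -> (-9.562,-16.562) [heading=120, draw]
  RT 30: heading 120 -> 90
  -- iteration 10/12 --
  FD 7: (-9.562,-16.562) -> (-9.562,-9.562) [heading=90, draw]
  RT 30: heading 90 -> 60
  -- iteration 11/12 --
  FD 7: (-9.562,-9.562) -> (-6.062,-3.5) [heading=60, draw]
  RT 30: heading 60 -> 30
  -- iteration 12/12 --
  FD 7: (-6.062,-3.5) -> (0,0) [heading=30, draw]
  RT 30: heading 30 -> 0
]
Final: pos=(0,0), heading=0, 12 segment(s) drawn

Start position: (0, 0)
Final position: (0, 0)
Distance = 0; < 1e-6 -> CLOSED

Answer: yes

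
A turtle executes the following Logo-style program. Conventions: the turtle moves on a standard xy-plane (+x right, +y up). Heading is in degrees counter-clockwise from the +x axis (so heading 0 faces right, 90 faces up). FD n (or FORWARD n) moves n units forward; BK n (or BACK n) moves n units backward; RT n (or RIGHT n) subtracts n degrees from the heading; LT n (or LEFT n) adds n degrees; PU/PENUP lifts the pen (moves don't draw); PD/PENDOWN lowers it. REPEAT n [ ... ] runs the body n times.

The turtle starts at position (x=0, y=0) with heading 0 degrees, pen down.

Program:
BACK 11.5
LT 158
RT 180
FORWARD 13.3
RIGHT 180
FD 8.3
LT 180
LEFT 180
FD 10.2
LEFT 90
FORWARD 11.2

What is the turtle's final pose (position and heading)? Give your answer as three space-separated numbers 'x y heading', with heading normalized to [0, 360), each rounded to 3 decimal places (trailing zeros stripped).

Answer: -20.517 -8.437 248

Derivation:
Executing turtle program step by step:
Start: pos=(0,0), heading=0, pen down
BK 11.5: (0,0) -> (-11.5,0) [heading=0, draw]
LT 158: heading 0 -> 158
RT 180: heading 158 -> 338
FD 13.3: (-11.5,0) -> (0.832,-4.982) [heading=338, draw]
RT 180: heading 338 -> 158
FD 8.3: (0.832,-4.982) -> (-6.864,-1.873) [heading=158, draw]
LT 180: heading 158 -> 338
LT 180: heading 338 -> 158
FD 10.2: (-6.864,-1.873) -> (-16.321,1.948) [heading=158, draw]
LT 90: heading 158 -> 248
FD 11.2: (-16.321,1.948) -> (-20.517,-8.437) [heading=248, draw]
Final: pos=(-20.517,-8.437), heading=248, 5 segment(s) drawn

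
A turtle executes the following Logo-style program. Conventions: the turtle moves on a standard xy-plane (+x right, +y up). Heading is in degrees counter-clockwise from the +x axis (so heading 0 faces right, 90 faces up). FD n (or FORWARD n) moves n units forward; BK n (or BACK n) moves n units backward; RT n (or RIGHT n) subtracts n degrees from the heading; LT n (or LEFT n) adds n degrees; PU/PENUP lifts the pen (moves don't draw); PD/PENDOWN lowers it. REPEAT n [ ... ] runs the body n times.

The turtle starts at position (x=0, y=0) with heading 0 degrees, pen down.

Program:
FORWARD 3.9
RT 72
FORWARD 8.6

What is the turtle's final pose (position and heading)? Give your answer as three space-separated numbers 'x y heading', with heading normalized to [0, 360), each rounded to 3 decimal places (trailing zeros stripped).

Answer: 6.558 -8.179 288

Derivation:
Executing turtle program step by step:
Start: pos=(0,0), heading=0, pen down
FD 3.9: (0,0) -> (3.9,0) [heading=0, draw]
RT 72: heading 0 -> 288
FD 8.6: (3.9,0) -> (6.558,-8.179) [heading=288, draw]
Final: pos=(6.558,-8.179), heading=288, 2 segment(s) drawn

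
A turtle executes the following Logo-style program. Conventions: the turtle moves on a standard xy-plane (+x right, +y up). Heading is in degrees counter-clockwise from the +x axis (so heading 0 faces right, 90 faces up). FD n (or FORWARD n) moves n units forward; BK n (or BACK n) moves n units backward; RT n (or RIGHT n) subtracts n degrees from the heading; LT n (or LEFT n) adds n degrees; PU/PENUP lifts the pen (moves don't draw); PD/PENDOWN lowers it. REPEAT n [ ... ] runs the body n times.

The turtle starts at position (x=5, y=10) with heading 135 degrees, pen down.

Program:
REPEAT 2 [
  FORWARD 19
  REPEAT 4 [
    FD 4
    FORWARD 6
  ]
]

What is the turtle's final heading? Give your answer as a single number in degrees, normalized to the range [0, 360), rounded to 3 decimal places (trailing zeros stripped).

Executing turtle program step by step:
Start: pos=(5,10), heading=135, pen down
REPEAT 2 [
  -- iteration 1/2 --
  FD 19: (5,10) -> (-8.435,23.435) [heading=135, draw]
  REPEAT 4 [
    -- iteration 1/4 --
    FD 4: (-8.435,23.435) -> (-11.263,26.263) [heading=135, draw]
    FD 6: (-11.263,26.263) -> (-15.506,30.506) [heading=135, draw]
    -- iteration 2/4 --
    FD 4: (-15.506,30.506) -> (-18.335,33.335) [heading=135, draw]
    FD 6: (-18.335,33.335) -> (-22.577,37.577) [heading=135, draw]
    -- iteration 3/4 --
    FD 4: (-22.577,37.577) -> (-25.406,40.406) [heading=135, draw]
    FD 6: (-25.406,40.406) -> (-29.648,44.648) [heading=135, draw]
    -- iteration 4/4 --
    FD 4: (-29.648,44.648) -> (-32.477,47.477) [heading=135, draw]
    FD 6: (-32.477,47.477) -> (-36.719,51.719) [heading=135, draw]
  ]
  -- iteration 2/2 --
  FD 19: (-36.719,51.719) -> (-50.154,65.154) [heading=135, draw]
  REPEAT 4 [
    -- iteration 1/4 --
    FD 4: (-50.154,65.154) -> (-52.983,67.983) [heading=135, draw]
    FD 6: (-52.983,67.983) -> (-57.225,72.225) [heading=135, draw]
    -- iteration 2/4 --
    FD 4: (-57.225,72.225) -> (-60.054,75.054) [heading=135, draw]
    FD 6: (-60.054,75.054) -> (-64.296,79.296) [heading=135, draw]
    -- iteration 3/4 --
    FD 4: (-64.296,79.296) -> (-67.125,82.125) [heading=135, draw]
    FD 6: (-67.125,82.125) -> (-71.368,86.368) [heading=135, draw]
    -- iteration 4/4 --
    FD 4: (-71.368,86.368) -> (-74.196,89.196) [heading=135, draw]
    FD 6: (-74.196,89.196) -> (-78.439,93.439) [heading=135, draw]
  ]
]
Final: pos=(-78.439,93.439), heading=135, 18 segment(s) drawn

Answer: 135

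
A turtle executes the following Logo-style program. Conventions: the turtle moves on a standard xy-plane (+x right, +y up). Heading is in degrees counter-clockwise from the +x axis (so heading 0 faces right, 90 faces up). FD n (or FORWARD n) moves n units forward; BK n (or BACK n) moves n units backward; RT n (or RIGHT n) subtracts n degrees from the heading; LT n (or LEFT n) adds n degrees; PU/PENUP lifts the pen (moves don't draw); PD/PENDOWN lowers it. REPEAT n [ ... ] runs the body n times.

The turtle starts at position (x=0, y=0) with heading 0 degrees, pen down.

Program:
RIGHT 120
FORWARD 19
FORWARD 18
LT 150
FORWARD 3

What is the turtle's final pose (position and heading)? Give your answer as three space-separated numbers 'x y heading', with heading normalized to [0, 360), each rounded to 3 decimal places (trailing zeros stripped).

Answer: -15.902 -30.543 30

Derivation:
Executing turtle program step by step:
Start: pos=(0,0), heading=0, pen down
RT 120: heading 0 -> 240
FD 19: (0,0) -> (-9.5,-16.454) [heading=240, draw]
FD 18: (-9.5,-16.454) -> (-18.5,-32.043) [heading=240, draw]
LT 150: heading 240 -> 30
FD 3: (-18.5,-32.043) -> (-15.902,-30.543) [heading=30, draw]
Final: pos=(-15.902,-30.543), heading=30, 3 segment(s) drawn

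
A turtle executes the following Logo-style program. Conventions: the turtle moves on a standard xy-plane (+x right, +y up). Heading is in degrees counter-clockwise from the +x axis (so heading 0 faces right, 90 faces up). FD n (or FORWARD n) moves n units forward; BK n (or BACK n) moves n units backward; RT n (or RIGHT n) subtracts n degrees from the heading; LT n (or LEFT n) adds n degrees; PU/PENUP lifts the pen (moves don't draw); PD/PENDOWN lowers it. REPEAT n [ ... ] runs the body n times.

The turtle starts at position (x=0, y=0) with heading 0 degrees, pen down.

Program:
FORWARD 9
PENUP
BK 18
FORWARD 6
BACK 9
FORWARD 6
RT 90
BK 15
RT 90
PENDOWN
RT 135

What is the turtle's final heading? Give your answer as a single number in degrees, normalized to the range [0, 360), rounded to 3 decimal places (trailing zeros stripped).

Executing turtle program step by step:
Start: pos=(0,0), heading=0, pen down
FD 9: (0,0) -> (9,0) [heading=0, draw]
PU: pen up
BK 18: (9,0) -> (-9,0) [heading=0, move]
FD 6: (-9,0) -> (-3,0) [heading=0, move]
BK 9: (-3,0) -> (-12,0) [heading=0, move]
FD 6: (-12,0) -> (-6,0) [heading=0, move]
RT 90: heading 0 -> 270
BK 15: (-6,0) -> (-6,15) [heading=270, move]
RT 90: heading 270 -> 180
PD: pen down
RT 135: heading 180 -> 45
Final: pos=(-6,15), heading=45, 1 segment(s) drawn

Answer: 45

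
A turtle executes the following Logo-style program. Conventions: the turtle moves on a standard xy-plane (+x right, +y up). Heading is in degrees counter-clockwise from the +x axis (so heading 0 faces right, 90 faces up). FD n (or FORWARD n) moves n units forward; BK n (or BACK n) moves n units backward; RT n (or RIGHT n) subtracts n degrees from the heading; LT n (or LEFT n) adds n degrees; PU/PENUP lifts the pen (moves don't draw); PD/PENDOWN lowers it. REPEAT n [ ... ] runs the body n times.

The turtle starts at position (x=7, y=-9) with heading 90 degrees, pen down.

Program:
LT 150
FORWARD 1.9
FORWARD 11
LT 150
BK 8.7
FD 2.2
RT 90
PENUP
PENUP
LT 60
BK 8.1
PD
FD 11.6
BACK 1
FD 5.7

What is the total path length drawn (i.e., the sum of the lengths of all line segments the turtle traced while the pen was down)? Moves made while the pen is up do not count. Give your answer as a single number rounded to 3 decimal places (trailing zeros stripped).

Answer: 42.1

Derivation:
Executing turtle program step by step:
Start: pos=(7,-9), heading=90, pen down
LT 150: heading 90 -> 240
FD 1.9: (7,-9) -> (6.05,-10.645) [heading=240, draw]
FD 11: (6.05,-10.645) -> (0.55,-20.172) [heading=240, draw]
LT 150: heading 240 -> 30
BK 8.7: (0.55,-20.172) -> (-6.984,-24.522) [heading=30, draw]
FD 2.2: (-6.984,-24.522) -> (-5.079,-23.422) [heading=30, draw]
RT 90: heading 30 -> 300
PU: pen up
PU: pen up
LT 60: heading 300 -> 0
BK 8.1: (-5.079,-23.422) -> (-13.179,-23.422) [heading=0, move]
PD: pen down
FD 11.6: (-13.179,-23.422) -> (-1.579,-23.422) [heading=0, draw]
BK 1: (-1.579,-23.422) -> (-2.579,-23.422) [heading=0, draw]
FD 5.7: (-2.579,-23.422) -> (3.121,-23.422) [heading=0, draw]
Final: pos=(3.121,-23.422), heading=0, 7 segment(s) drawn

Segment lengths:
  seg 1: (7,-9) -> (6.05,-10.645), length = 1.9
  seg 2: (6.05,-10.645) -> (0.55,-20.172), length = 11
  seg 3: (0.55,-20.172) -> (-6.984,-24.522), length = 8.7
  seg 4: (-6.984,-24.522) -> (-5.079,-23.422), length = 2.2
  seg 5: (-13.179,-23.422) -> (-1.579,-23.422), length = 11.6
  seg 6: (-1.579,-23.422) -> (-2.579,-23.422), length = 1
  seg 7: (-2.579,-23.422) -> (3.121,-23.422), length = 5.7
Total = 42.1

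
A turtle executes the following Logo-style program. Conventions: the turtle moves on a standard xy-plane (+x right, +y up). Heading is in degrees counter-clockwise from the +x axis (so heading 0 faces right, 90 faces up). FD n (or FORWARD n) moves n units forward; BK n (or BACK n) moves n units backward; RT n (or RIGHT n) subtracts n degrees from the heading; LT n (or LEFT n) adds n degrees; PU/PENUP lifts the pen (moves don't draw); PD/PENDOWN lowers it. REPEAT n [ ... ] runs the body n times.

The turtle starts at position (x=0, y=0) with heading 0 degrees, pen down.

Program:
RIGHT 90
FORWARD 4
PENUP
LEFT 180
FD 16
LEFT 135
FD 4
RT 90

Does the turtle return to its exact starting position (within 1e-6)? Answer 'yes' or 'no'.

Answer: no

Derivation:
Executing turtle program step by step:
Start: pos=(0,0), heading=0, pen down
RT 90: heading 0 -> 270
FD 4: (0,0) -> (0,-4) [heading=270, draw]
PU: pen up
LT 180: heading 270 -> 90
FD 16: (0,-4) -> (0,12) [heading=90, move]
LT 135: heading 90 -> 225
FD 4: (0,12) -> (-2.828,9.172) [heading=225, move]
RT 90: heading 225 -> 135
Final: pos=(-2.828,9.172), heading=135, 1 segment(s) drawn

Start position: (0, 0)
Final position: (-2.828, 9.172)
Distance = 9.598; >= 1e-6 -> NOT closed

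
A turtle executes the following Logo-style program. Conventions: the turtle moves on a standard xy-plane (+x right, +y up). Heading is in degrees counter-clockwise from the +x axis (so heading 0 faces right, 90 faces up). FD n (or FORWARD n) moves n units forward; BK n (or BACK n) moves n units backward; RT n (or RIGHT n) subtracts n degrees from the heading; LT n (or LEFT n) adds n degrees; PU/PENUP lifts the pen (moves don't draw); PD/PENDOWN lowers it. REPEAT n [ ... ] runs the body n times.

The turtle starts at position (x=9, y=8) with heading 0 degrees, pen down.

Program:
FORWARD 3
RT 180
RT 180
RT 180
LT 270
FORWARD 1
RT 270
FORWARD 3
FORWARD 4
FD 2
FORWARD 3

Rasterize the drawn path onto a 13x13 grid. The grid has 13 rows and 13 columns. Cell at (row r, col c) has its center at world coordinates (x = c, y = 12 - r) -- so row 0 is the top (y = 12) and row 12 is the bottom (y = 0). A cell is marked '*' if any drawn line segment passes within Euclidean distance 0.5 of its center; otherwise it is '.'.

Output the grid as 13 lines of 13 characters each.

Segment 0: (9,8) -> (12,8)
Segment 1: (12,8) -> (12,9)
Segment 2: (12,9) -> (9,9)
Segment 3: (9,9) -> (5,9)
Segment 4: (5,9) -> (3,9)
Segment 5: (3,9) -> (0,9)

Answer: .............
.............
.............
*************
.........****
.............
.............
.............
.............
.............
.............
.............
.............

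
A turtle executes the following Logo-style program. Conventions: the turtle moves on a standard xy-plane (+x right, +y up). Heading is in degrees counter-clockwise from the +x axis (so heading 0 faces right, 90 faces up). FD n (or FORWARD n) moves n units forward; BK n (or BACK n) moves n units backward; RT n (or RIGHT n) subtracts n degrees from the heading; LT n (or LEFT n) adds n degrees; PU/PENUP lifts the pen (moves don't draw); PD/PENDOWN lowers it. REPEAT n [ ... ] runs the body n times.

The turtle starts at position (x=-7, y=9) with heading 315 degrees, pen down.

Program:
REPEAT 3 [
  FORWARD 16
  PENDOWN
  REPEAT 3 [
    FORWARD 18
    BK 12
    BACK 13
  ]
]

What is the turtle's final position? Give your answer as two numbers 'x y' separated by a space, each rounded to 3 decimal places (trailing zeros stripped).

Answer: -17.607 19.607

Derivation:
Executing turtle program step by step:
Start: pos=(-7,9), heading=315, pen down
REPEAT 3 [
  -- iteration 1/3 --
  FD 16: (-7,9) -> (4.314,-2.314) [heading=315, draw]
  PD: pen down
  REPEAT 3 [
    -- iteration 1/3 --
    FD 18: (4.314,-2.314) -> (17.042,-15.042) [heading=315, draw]
    BK 12: (17.042,-15.042) -> (8.556,-6.556) [heading=315, draw]
    BK 13: (8.556,-6.556) -> (-0.636,2.636) [heading=315, draw]
    -- iteration 2/3 --
    FD 18: (-0.636,2.636) -> (12.092,-10.092) [heading=315, draw]
    BK 12: (12.092,-10.092) -> (3.607,-1.607) [heading=315, draw]
    BK 13: (3.607,-1.607) -> (-5.586,7.586) [heading=315, draw]
    -- iteration 3/3 --
    FD 18: (-5.586,7.586) -> (7.142,-5.142) [heading=315, draw]
    BK 12: (7.142,-5.142) -> (-1.343,3.343) [heading=315, draw]
    BK 13: (-1.343,3.343) -> (-10.536,12.536) [heading=315, draw]
  ]
  -- iteration 2/3 --
  FD 16: (-10.536,12.536) -> (0.778,1.222) [heading=315, draw]
  PD: pen down
  REPEAT 3 [
    -- iteration 1/3 --
    FD 18: (0.778,1.222) -> (13.506,-11.506) [heading=315, draw]
    BK 12: (13.506,-11.506) -> (5.021,-3.021) [heading=315, draw]
    BK 13: (5.021,-3.021) -> (-4.172,6.172) [heading=315, draw]
    -- iteration 2/3 --
    FD 18: (-4.172,6.172) -> (8.556,-6.556) [heading=315, draw]
    BK 12: (8.556,-6.556) -> (0.071,1.929) [heading=315, draw]
    BK 13: (0.071,1.929) -> (-9.121,11.121) [heading=315, draw]
    -- iteration 3/3 --
    FD 18: (-9.121,11.121) -> (3.607,-1.607) [heading=315, draw]
    BK 12: (3.607,-1.607) -> (-4.879,6.879) [heading=315, draw]
    BK 13: (-4.879,6.879) -> (-14.071,16.071) [heading=315, draw]
  ]
  -- iteration 3/3 --
  FD 16: (-14.071,16.071) -> (-2.757,4.757) [heading=315, draw]
  PD: pen down
  REPEAT 3 [
    -- iteration 1/3 --
    FD 18: (-2.757,4.757) -> (9.971,-7.971) [heading=315, draw]
    BK 12: (9.971,-7.971) -> (1.485,0.515) [heading=315, draw]
    BK 13: (1.485,0.515) -> (-7.707,9.707) [heading=315, draw]
    -- iteration 2/3 --
    FD 18: (-7.707,9.707) -> (5.021,-3.021) [heading=315, draw]
    BK 12: (5.021,-3.021) -> (-3.464,5.464) [heading=315, draw]
    BK 13: (-3.464,5.464) -> (-12.657,14.657) [heading=315, draw]
    -- iteration 3/3 --
    FD 18: (-12.657,14.657) -> (0.071,1.929) [heading=315, draw]
    BK 12: (0.071,1.929) -> (-8.414,10.414) [heading=315, draw]
    BK 13: (-8.414,10.414) -> (-17.607,19.607) [heading=315, draw]
  ]
]
Final: pos=(-17.607,19.607), heading=315, 30 segment(s) drawn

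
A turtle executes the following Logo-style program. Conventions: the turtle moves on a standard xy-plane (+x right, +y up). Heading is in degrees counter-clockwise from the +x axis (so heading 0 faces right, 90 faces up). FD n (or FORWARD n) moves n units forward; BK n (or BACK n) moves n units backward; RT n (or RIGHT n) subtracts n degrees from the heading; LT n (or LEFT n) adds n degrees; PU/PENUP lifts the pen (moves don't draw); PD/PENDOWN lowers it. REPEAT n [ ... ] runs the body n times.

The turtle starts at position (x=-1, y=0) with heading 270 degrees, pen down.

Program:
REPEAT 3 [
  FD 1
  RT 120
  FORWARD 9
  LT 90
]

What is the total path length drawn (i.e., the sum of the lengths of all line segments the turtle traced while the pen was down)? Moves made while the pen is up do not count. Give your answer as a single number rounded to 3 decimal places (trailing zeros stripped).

Executing turtle program step by step:
Start: pos=(-1,0), heading=270, pen down
REPEAT 3 [
  -- iteration 1/3 --
  FD 1: (-1,0) -> (-1,-1) [heading=270, draw]
  RT 120: heading 270 -> 150
  FD 9: (-1,-1) -> (-8.794,3.5) [heading=150, draw]
  LT 90: heading 150 -> 240
  -- iteration 2/3 --
  FD 1: (-8.794,3.5) -> (-9.294,2.634) [heading=240, draw]
  RT 120: heading 240 -> 120
  FD 9: (-9.294,2.634) -> (-13.794,10.428) [heading=120, draw]
  LT 90: heading 120 -> 210
  -- iteration 3/3 --
  FD 1: (-13.794,10.428) -> (-14.66,9.928) [heading=210, draw]
  RT 120: heading 210 -> 90
  FD 9: (-14.66,9.928) -> (-14.66,18.928) [heading=90, draw]
  LT 90: heading 90 -> 180
]
Final: pos=(-14.66,18.928), heading=180, 6 segment(s) drawn

Segment lengths:
  seg 1: (-1,0) -> (-1,-1), length = 1
  seg 2: (-1,-1) -> (-8.794,3.5), length = 9
  seg 3: (-8.794,3.5) -> (-9.294,2.634), length = 1
  seg 4: (-9.294,2.634) -> (-13.794,10.428), length = 9
  seg 5: (-13.794,10.428) -> (-14.66,9.928), length = 1
  seg 6: (-14.66,9.928) -> (-14.66,18.928), length = 9
Total = 30

Answer: 30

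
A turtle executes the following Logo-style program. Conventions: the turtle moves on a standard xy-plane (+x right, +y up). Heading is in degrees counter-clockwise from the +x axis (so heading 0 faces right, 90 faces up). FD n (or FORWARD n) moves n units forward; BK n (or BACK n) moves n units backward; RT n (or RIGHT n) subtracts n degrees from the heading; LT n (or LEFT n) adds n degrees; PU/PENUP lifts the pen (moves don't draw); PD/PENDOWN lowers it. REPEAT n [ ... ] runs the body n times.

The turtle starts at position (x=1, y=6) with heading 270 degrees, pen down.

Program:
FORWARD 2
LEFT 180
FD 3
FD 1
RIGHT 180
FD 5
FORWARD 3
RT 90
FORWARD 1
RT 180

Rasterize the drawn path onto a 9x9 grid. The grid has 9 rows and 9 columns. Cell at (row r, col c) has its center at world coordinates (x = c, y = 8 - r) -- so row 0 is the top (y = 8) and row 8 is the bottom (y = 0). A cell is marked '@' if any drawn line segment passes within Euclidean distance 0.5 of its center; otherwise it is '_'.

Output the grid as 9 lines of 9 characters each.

Segment 0: (1,6) -> (1,4)
Segment 1: (1,4) -> (1,7)
Segment 2: (1,7) -> (1,8)
Segment 3: (1,8) -> (1,3)
Segment 4: (1,3) -> (1,0)
Segment 5: (1,0) -> (-0,0)

Answer: _@_______
_@_______
_@_______
_@_______
_@_______
_@_______
_@_______
_@_______
@@_______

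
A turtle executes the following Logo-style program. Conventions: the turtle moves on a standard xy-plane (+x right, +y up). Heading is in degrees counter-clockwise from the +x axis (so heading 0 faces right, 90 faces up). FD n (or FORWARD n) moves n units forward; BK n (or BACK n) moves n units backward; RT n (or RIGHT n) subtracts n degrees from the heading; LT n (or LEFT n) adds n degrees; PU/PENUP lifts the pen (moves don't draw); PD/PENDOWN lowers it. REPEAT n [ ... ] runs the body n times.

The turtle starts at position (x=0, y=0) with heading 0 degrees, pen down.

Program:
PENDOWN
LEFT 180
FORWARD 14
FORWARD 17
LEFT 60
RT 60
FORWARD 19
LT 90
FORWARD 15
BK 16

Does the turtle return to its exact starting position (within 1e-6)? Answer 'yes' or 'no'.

Answer: no

Derivation:
Executing turtle program step by step:
Start: pos=(0,0), heading=0, pen down
PD: pen down
LT 180: heading 0 -> 180
FD 14: (0,0) -> (-14,0) [heading=180, draw]
FD 17: (-14,0) -> (-31,0) [heading=180, draw]
LT 60: heading 180 -> 240
RT 60: heading 240 -> 180
FD 19: (-31,0) -> (-50,0) [heading=180, draw]
LT 90: heading 180 -> 270
FD 15: (-50,0) -> (-50,-15) [heading=270, draw]
BK 16: (-50,-15) -> (-50,1) [heading=270, draw]
Final: pos=(-50,1), heading=270, 5 segment(s) drawn

Start position: (0, 0)
Final position: (-50, 1)
Distance = 50.01; >= 1e-6 -> NOT closed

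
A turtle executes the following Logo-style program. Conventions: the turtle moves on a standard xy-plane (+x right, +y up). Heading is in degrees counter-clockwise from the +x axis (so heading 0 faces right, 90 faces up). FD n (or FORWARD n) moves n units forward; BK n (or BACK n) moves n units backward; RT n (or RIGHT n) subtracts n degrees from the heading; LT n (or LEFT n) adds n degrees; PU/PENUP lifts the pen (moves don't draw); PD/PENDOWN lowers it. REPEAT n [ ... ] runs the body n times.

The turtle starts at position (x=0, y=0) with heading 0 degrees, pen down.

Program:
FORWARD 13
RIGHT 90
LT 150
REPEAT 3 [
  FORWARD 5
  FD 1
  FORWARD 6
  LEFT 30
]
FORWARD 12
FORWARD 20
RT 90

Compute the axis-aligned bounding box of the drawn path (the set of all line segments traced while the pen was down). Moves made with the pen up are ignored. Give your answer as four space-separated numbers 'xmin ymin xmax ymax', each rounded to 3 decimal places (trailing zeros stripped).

Executing turtle program step by step:
Start: pos=(0,0), heading=0, pen down
FD 13: (0,0) -> (13,0) [heading=0, draw]
RT 90: heading 0 -> 270
LT 150: heading 270 -> 60
REPEAT 3 [
  -- iteration 1/3 --
  FD 5: (13,0) -> (15.5,4.33) [heading=60, draw]
  FD 1: (15.5,4.33) -> (16,5.196) [heading=60, draw]
  FD 6: (16,5.196) -> (19,10.392) [heading=60, draw]
  LT 30: heading 60 -> 90
  -- iteration 2/3 --
  FD 5: (19,10.392) -> (19,15.392) [heading=90, draw]
  FD 1: (19,15.392) -> (19,16.392) [heading=90, draw]
  FD 6: (19,16.392) -> (19,22.392) [heading=90, draw]
  LT 30: heading 90 -> 120
  -- iteration 3/3 --
  FD 5: (19,22.392) -> (16.5,26.722) [heading=120, draw]
  FD 1: (16.5,26.722) -> (16,27.588) [heading=120, draw]
  FD 6: (16,27.588) -> (13,32.785) [heading=120, draw]
  LT 30: heading 120 -> 150
]
FD 12: (13,32.785) -> (2.608,38.785) [heading=150, draw]
FD 20: (2.608,38.785) -> (-14.713,48.785) [heading=150, draw]
RT 90: heading 150 -> 60
Final: pos=(-14.713,48.785), heading=60, 12 segment(s) drawn

Segment endpoints: x in {-14.713, 0, 2.608, 13, 13, 15.5, 16, 16.5, 19}, y in {0, 4.33, 5.196, 10.392, 15.392, 16.392, 22.392, 26.722, 27.588, 32.785, 38.785, 48.785}
xmin=-14.713, ymin=0, xmax=19, ymax=48.785

Answer: -14.713 0 19 48.785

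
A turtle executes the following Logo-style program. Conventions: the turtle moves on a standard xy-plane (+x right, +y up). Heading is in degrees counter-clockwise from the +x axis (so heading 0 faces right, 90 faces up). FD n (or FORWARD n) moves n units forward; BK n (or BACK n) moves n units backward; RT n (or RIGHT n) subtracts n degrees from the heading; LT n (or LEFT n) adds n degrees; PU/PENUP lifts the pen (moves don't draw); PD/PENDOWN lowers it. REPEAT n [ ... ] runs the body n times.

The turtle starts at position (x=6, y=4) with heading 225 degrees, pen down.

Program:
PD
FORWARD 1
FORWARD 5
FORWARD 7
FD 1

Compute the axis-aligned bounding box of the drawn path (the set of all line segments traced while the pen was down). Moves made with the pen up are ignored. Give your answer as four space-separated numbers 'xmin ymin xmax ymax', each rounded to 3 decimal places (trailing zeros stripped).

Answer: -3.899 -5.899 6 4

Derivation:
Executing turtle program step by step:
Start: pos=(6,4), heading=225, pen down
PD: pen down
FD 1: (6,4) -> (5.293,3.293) [heading=225, draw]
FD 5: (5.293,3.293) -> (1.757,-0.243) [heading=225, draw]
FD 7: (1.757,-0.243) -> (-3.192,-5.192) [heading=225, draw]
FD 1: (-3.192,-5.192) -> (-3.899,-5.899) [heading=225, draw]
Final: pos=(-3.899,-5.899), heading=225, 4 segment(s) drawn

Segment endpoints: x in {-3.899, -3.192, 1.757, 5.293, 6}, y in {-5.899, -5.192, -0.243, 3.293, 4}
xmin=-3.899, ymin=-5.899, xmax=6, ymax=4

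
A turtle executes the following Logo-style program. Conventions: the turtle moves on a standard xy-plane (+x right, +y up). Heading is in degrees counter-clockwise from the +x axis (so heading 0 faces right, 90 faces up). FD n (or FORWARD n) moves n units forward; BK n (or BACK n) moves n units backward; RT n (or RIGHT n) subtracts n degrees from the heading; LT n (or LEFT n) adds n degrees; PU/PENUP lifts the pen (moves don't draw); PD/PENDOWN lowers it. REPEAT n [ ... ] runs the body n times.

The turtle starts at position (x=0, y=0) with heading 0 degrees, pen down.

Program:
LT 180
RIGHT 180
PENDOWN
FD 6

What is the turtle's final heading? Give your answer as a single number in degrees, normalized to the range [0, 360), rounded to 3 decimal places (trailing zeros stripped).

Answer: 0

Derivation:
Executing turtle program step by step:
Start: pos=(0,0), heading=0, pen down
LT 180: heading 0 -> 180
RT 180: heading 180 -> 0
PD: pen down
FD 6: (0,0) -> (6,0) [heading=0, draw]
Final: pos=(6,0), heading=0, 1 segment(s) drawn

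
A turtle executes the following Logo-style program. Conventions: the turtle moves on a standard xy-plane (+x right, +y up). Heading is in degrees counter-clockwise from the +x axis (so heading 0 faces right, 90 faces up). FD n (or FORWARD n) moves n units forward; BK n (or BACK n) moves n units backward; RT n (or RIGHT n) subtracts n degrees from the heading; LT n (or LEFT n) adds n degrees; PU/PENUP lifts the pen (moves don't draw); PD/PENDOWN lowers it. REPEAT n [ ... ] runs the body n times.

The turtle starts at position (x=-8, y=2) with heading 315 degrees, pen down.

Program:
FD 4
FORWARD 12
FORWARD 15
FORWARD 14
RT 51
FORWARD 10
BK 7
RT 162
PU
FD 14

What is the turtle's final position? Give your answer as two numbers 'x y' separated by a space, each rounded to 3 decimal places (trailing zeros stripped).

Executing turtle program step by step:
Start: pos=(-8,2), heading=315, pen down
FD 4: (-8,2) -> (-5.172,-0.828) [heading=315, draw]
FD 12: (-5.172,-0.828) -> (3.314,-9.314) [heading=315, draw]
FD 15: (3.314,-9.314) -> (13.92,-19.92) [heading=315, draw]
FD 14: (13.92,-19.92) -> (23.82,-29.82) [heading=315, draw]
RT 51: heading 315 -> 264
FD 10: (23.82,-29.82) -> (22.775,-39.765) [heading=264, draw]
BK 7: (22.775,-39.765) -> (23.506,-32.803) [heading=264, draw]
RT 162: heading 264 -> 102
PU: pen up
FD 14: (23.506,-32.803) -> (20.595,-19.109) [heading=102, move]
Final: pos=(20.595,-19.109), heading=102, 6 segment(s) drawn

Answer: 20.595 -19.109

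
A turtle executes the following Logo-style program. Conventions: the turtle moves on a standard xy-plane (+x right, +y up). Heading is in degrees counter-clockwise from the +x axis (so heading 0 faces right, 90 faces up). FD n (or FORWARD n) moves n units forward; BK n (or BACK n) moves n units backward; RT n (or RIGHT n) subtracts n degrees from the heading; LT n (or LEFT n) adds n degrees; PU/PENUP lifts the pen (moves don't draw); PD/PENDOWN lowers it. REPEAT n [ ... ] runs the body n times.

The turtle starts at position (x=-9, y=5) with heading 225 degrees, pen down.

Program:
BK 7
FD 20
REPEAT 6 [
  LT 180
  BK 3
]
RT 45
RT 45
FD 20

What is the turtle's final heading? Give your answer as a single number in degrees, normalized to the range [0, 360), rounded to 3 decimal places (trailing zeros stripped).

Executing turtle program step by step:
Start: pos=(-9,5), heading=225, pen down
BK 7: (-9,5) -> (-4.05,9.95) [heading=225, draw]
FD 20: (-4.05,9.95) -> (-18.192,-4.192) [heading=225, draw]
REPEAT 6 [
  -- iteration 1/6 --
  LT 180: heading 225 -> 45
  BK 3: (-18.192,-4.192) -> (-20.314,-6.314) [heading=45, draw]
  -- iteration 2/6 --
  LT 180: heading 45 -> 225
  BK 3: (-20.314,-6.314) -> (-18.192,-4.192) [heading=225, draw]
  -- iteration 3/6 --
  LT 180: heading 225 -> 45
  BK 3: (-18.192,-4.192) -> (-20.314,-6.314) [heading=45, draw]
  -- iteration 4/6 --
  LT 180: heading 45 -> 225
  BK 3: (-20.314,-6.314) -> (-18.192,-4.192) [heading=225, draw]
  -- iteration 5/6 --
  LT 180: heading 225 -> 45
  BK 3: (-18.192,-4.192) -> (-20.314,-6.314) [heading=45, draw]
  -- iteration 6/6 --
  LT 180: heading 45 -> 225
  BK 3: (-20.314,-6.314) -> (-18.192,-4.192) [heading=225, draw]
]
RT 45: heading 225 -> 180
RT 45: heading 180 -> 135
FD 20: (-18.192,-4.192) -> (-32.335,9.95) [heading=135, draw]
Final: pos=(-32.335,9.95), heading=135, 9 segment(s) drawn

Answer: 135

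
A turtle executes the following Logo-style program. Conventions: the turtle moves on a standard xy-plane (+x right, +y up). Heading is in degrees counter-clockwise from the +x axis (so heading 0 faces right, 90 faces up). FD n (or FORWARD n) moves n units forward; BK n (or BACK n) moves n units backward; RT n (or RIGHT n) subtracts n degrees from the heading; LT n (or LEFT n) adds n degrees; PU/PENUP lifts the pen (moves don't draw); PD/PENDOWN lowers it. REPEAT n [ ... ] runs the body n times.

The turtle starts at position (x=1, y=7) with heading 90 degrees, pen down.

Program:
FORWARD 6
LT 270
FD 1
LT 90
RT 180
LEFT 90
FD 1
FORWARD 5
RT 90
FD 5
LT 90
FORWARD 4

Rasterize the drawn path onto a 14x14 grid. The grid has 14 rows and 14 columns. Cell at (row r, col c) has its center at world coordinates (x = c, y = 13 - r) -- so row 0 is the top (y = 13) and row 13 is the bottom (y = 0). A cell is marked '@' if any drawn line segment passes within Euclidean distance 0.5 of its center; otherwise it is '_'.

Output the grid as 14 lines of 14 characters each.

Segment 0: (1,7) -> (1,13)
Segment 1: (1,13) -> (2,13)
Segment 2: (2,13) -> (3,13)
Segment 3: (3,13) -> (8,13)
Segment 4: (8,13) -> (8,8)
Segment 5: (8,8) -> (12,8)

Answer: _@@@@@@@@_____
_@______@_____
_@______@_____
_@______@_____
_@______@_____
_@______@@@@@_
_@____________
______________
______________
______________
______________
______________
______________
______________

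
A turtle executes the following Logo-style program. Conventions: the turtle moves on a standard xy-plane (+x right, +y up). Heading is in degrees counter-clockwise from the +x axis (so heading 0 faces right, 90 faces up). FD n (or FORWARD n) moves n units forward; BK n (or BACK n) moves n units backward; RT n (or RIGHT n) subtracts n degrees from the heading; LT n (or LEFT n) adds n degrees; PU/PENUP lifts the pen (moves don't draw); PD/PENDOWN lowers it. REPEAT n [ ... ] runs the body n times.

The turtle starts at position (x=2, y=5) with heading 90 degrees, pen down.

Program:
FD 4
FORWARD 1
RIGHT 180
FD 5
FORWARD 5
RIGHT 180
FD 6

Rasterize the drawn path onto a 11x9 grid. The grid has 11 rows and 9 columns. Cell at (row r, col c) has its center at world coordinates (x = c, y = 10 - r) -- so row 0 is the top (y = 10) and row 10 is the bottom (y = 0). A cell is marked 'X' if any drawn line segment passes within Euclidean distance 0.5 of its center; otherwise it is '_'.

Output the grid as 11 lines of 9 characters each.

Segment 0: (2,5) -> (2,9)
Segment 1: (2,9) -> (2,10)
Segment 2: (2,10) -> (2,5)
Segment 3: (2,5) -> (2,0)
Segment 4: (2,0) -> (2,6)

Answer: __X______
__X______
__X______
__X______
__X______
__X______
__X______
__X______
__X______
__X______
__X______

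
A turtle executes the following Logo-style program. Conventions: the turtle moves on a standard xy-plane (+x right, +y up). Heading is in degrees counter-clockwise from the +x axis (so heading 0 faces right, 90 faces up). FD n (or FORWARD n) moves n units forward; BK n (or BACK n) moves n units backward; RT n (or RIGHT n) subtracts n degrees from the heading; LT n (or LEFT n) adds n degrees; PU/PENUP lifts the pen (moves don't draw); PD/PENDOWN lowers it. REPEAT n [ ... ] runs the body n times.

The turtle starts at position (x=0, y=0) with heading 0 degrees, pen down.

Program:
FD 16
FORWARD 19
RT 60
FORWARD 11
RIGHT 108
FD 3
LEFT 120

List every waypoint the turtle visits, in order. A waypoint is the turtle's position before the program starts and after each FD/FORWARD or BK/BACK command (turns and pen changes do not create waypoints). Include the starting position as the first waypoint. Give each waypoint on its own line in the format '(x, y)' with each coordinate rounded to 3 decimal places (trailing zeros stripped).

Answer: (0, 0)
(16, 0)
(35, 0)
(40.5, -9.526)
(37.566, -10.15)

Derivation:
Executing turtle program step by step:
Start: pos=(0,0), heading=0, pen down
FD 16: (0,0) -> (16,0) [heading=0, draw]
FD 19: (16,0) -> (35,0) [heading=0, draw]
RT 60: heading 0 -> 300
FD 11: (35,0) -> (40.5,-9.526) [heading=300, draw]
RT 108: heading 300 -> 192
FD 3: (40.5,-9.526) -> (37.566,-10.15) [heading=192, draw]
LT 120: heading 192 -> 312
Final: pos=(37.566,-10.15), heading=312, 4 segment(s) drawn
Waypoints (5 total):
(0, 0)
(16, 0)
(35, 0)
(40.5, -9.526)
(37.566, -10.15)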